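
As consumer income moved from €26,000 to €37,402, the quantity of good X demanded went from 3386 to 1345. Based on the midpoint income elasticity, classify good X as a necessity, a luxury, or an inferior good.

%ΔQ = (1345 − 3386)/[(3386+1345)/2] = -2041/2365.5 ≈ -0.8628.
%ΔI = (37,402 − 26,000)/[(26,000+37,402)/2] = 11402/31701 ≈ 0.3597.
E_I = %ΔQ/%ΔI ≈ -2.399.
E_I < 0: inferior good.

inferior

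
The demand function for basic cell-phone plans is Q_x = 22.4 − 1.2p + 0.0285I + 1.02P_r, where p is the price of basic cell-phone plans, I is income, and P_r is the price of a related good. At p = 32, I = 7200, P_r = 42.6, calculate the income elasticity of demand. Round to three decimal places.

0.882

First evaluate Q_x: 22.4 − 1.2(32) + 0.0285(7200) + 1.02(42.6) = 22.4 − 38.4 + 205.2 + 43.452 = 232.652.
∂Q_x/∂I = +0.0285, so E_I = 0.0285·(7200/232.652) ≈ 0.882.
E_I ∈ (0,1): normal good (necessity).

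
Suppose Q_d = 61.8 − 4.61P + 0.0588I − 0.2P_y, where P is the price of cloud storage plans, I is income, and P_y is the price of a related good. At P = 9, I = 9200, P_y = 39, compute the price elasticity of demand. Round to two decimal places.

At the given point, Q_d = 61.8 − 4.61(9) + 0.0588(9200) − 0.2(39) = 61.8 − 41.49 + 540.96 − 7.8 = 553.47.
∂Q_d/∂P = −4.61, so E_p = (−4.61)·(9/553.47) ≈ -0.07.
|E_p| < 1: demand is inelastic.

-0.07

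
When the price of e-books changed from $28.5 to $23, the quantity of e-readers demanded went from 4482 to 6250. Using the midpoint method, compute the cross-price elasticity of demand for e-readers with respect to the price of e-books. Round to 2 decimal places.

-1.54

%ΔQ_x = (6250 − 4482)/[(4482+6250)/2] = 1768/5366 ≈ 0.3295.
%ΔP_y = (23 − 28.5)/[(28.5+23)/2] ≈ -0.2136.
E_xy = 0.3295/-0.2136 ≈ -1.54.
E_xy < 0, so e-readers and e-books are complements.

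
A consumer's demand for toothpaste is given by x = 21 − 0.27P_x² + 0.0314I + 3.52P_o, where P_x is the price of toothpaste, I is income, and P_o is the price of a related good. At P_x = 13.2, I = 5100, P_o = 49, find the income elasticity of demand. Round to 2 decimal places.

0.52

First evaluate x: 21 − 0.27(13.2)² + 0.0314(5100) + 3.52(49) = 21 − 47.0448 + 160.14 + 172.48 = 306.5752.
∂x/∂I = +0.0314, so E_I = 0.0314·(5100/306.5752) ≈ 0.52.
E_I ∈ (0,1): normal good (necessity).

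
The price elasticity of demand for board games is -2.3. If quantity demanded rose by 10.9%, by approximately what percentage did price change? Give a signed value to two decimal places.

-4.74

%ΔQ ≈ E × %ΔP ⇒ %ΔP = %ΔQ / E = (10.9%)/(-2.3) ≈ -4.74%.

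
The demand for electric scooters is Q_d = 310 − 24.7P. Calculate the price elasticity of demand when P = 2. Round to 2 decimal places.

At P = 2, Q_d = 260.6.
dQ_d/dP = −24.7.
Point elasticity E = (dQ_d/dP)·(P/Q_d) = -24.7 × 2/260.6 ≈ -0.19.
|E| < 1, so demand is inelastic at this price.

-0.19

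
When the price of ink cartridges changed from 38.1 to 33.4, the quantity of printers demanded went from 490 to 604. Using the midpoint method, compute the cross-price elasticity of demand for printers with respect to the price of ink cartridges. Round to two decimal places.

-1.59

%ΔQ_x = (604 − 490)/[(490+604)/2] = 114/547 ≈ 0.2084.
%ΔP_y = (33.4 − 38.1)/[(38.1+33.4)/2] ≈ -0.1315.
E_xy = 0.2084/-0.1315 ≈ -1.59.
E_xy < 0, so printers and ink cartridges are complements.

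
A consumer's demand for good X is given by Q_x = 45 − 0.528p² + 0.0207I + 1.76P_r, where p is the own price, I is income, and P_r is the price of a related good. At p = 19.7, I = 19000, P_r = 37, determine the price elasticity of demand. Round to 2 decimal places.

-1.37

Substituting, Q_x = 45 − 0.528(19.7)² + 0.0207(19000) + 1.76(37) = 45 − 204.9115 + 393.3 + 65.12 = 298.5085.
∂Q_x/∂p = −2·0.528·p = -20.8032, so E_p = -20.8032·(19.7/298.5085) ≈ -1.37.
|E_p| > 1: demand is elastic.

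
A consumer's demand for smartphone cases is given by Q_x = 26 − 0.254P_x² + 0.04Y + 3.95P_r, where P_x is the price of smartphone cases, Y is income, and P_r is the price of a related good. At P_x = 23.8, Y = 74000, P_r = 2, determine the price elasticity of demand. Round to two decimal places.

Q_x = 26 − 0.254(23.8)² + 0.04(74000) + 3.95(2) = 26 − 143.8758 + 2960 + 7.9 = 2850.0242.
∂Q_x/∂P_x = −2·0.254·P_x = -12.0904, so E_p = -12.0904·(23.8/2850.0242) ≈ -0.10.
|E_p| < 1: demand is inelastic.

-0.10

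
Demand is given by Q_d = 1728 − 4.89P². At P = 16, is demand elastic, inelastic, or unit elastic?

elastic

At P = 16, Q_d = 476.16.
dQ_d/dP = −2·4.89·P = −156.48.
Point elasticity E = (dQ_d/dP)·(P/Q_d) = -156.48 × 16/476.16 ≈ -5.258.
|E| ≈ 5.258 > 1, so demand is elastic.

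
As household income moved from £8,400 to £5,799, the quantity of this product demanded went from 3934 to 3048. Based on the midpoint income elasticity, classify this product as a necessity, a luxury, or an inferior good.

%ΔQ = (3048 − 3934)/[(3934+3048)/2] = -886/3491 ≈ -0.2538.
%ΔY = (5,799 − 8,400)/[(8,400+5,799)/2] = -2601/7099.5 ≈ -0.3664.
E_I = %ΔQ/%ΔY ≈ 0.693.
E_I ∈ (0,1): normal good (necessity).

necessity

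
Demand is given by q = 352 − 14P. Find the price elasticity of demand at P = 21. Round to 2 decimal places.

At P = 21, q = 58.
dq/dP = −14.
Point elasticity E = (dq/dP)·(P/q) = -14 × 21/58 ≈ -5.07.
|E| > 1, so demand is elastic at this price.

-5.07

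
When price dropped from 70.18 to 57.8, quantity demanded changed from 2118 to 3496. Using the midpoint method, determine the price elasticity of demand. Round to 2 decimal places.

-2.54

%Δq = (3496 − 2118)/[(2118 + 3496)/2] = 1378/2807 ≈ 0.4909.
%Δp = (57.8 − 70.18)/[(70.18 + 57.8)/2] = -12.38/63.99 ≈ -0.1935.
Arc elasticity E = %Δq/%Δp ≈ 0.4909/-0.1935 ≈ -2.54.
|E| > 1: demand is elastic over this range.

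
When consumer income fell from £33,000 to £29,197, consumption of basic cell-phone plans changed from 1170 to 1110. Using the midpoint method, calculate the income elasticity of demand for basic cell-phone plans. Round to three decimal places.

%ΔQ = (1110 − 1170)/[(1170+1110)/2] = -60/1140 ≈ -0.0526.
%ΔI = (29,197 − 33,000)/[(33,000+29,197)/2] = -3803/31098.5 ≈ -0.1223.
E_I = %ΔQ/%ΔI ≈ 0.430.
E_I ∈ (0,1): normal good (necessity).

0.430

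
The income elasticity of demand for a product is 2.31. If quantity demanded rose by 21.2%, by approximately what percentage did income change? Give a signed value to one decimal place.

9.2

%ΔQ ≈ E × %ΔI ⇒ %ΔI = %ΔQ / E = (21.2%)/(2.31) ≈ 9.2%.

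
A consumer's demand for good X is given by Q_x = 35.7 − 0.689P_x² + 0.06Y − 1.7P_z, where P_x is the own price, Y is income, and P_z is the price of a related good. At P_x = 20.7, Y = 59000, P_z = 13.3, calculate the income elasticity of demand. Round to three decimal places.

1.087

Q_x = 35.7 − 0.689(20.7)² + 0.06(59000) − 1.7(13.3) = 35.7 − 295.2296 + 3540 − 22.61 = 3257.8604.
∂Q_x/∂Y = +0.06, so E_I = 0.06·(59000/3257.8604) ≈ 1.087.
E_I > 1: normal good (luxury).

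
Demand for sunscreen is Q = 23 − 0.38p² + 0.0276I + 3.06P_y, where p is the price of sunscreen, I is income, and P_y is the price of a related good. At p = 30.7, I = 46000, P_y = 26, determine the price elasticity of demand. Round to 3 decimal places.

-0.706

Substituting, Q = 23 − 0.38(30.7)² + 0.0276(46000) + 3.06(26) = 23 − 358.1462 + 1269.6 + 79.56 = 1014.0138.
∂Q/∂p = −2·0.38·p = -23.332, so E_p = -23.332·(30.7/1014.0138) ≈ -0.706.
|E_p| < 1: demand is inelastic.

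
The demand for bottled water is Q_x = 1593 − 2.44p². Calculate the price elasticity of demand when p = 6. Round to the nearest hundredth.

-0.12

At p = 6, Q_x = 1505.16.
dQ_x/dp = −2·2.44·p = −29.28.
Point elasticity E = (dQ_x/dp)·(p/Q_x) = -29.28 × 6/1505.16 ≈ -0.12.
|E| < 1, so demand is inelastic at this price.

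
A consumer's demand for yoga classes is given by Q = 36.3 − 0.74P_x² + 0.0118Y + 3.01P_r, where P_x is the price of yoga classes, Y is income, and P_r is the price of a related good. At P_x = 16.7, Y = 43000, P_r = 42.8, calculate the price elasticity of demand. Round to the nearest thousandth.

-0.885

First evaluate Q: 36.3 − 0.74(16.7)² + 0.0118(43000) + 3.01(42.8) = 36.3 − 206.3786 + 507.4 + 128.828 = 466.1494.
∂Q/∂P_x = −2·0.74·P_x = -24.716, so E_p = -24.716·(16.7/466.1494) ≈ -0.885.
|E_p| < 1: demand is inelastic.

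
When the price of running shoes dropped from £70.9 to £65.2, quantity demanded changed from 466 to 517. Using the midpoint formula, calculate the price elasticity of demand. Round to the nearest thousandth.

%Δq = (517 − 466)/[(466 + 517)/2] = 51/491.5 ≈ 0.1038.
%ΔP = (65.2 − 70.9)/[(70.9 + 65.2)/2] = -5.7/68.05 ≈ -0.0838.
Arc elasticity E = %Δq/%ΔP ≈ 0.1038/-0.0838 ≈ -1.239.
|E| > 1: demand is elastic over this range.

-1.239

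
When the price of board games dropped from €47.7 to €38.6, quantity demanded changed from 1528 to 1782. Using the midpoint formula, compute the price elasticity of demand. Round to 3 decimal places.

%Δq = (1782 − 1528)/[(1528 + 1782)/2] = 254/1655 ≈ 0.1535.
%Δp = (38.6 − 47.7)/[(47.7 + 38.6)/2] = -9.1/43.15 ≈ -0.2109.
Arc elasticity E = %Δq/%Δp ≈ 0.1535/-0.2109 ≈ -0.728.
|E| < 1: demand is inelastic over this range.

-0.728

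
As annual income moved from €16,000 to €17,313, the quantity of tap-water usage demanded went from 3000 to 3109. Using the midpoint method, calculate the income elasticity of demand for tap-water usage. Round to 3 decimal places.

%ΔQ = (3109 − 3000)/[(3000+3109)/2] = 109/3054.5 ≈ 0.0357.
%ΔM = (17,313 − 16,000)/[(16,000+17,313)/2] = 1313/16656.5 ≈ 0.0788.
E_I = %ΔQ/%ΔM ≈ 0.453.
E_I ∈ (0,1): normal good (necessity).

0.453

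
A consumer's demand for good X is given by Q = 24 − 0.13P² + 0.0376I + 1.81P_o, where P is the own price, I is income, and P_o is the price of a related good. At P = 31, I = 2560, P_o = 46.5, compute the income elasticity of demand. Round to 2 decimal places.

1.21

Evaluating quantity at (P, I, P_o) gives Q = 24 − 0.13(31)² + 0.0376(2560) + 1.81(46.5) = 24 − 124.93 + 96.256 + 84.165 = 79.491.
∂Q/∂I = +0.0376, so E_I = 0.0376·(2560/79.491) ≈ 1.21.
E_I > 1: normal good (luxury).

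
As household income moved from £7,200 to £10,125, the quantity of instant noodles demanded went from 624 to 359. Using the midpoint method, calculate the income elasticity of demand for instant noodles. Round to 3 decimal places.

%ΔQ = (359 − 624)/[(624+359)/2] = -265/491.5 ≈ -0.5392.
%ΔI = (10,125 − 7,200)/[(7,200+10,125)/2] = 2925/8662.5 ≈ 0.3377.
E_I = %ΔQ/%ΔI ≈ -1.597.
E_I < 0: inferior good.

-1.597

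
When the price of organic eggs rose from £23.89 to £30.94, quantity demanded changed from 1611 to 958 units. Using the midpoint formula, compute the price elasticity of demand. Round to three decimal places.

-1.977

%Δq = (958 − 1611)/[(1611 + 958)/2] = -653/1284.5 ≈ -0.5084.
%Δp = (30.94 − 23.89)/[(23.89 + 30.94)/2] = 7.05/27.415 ≈ 0.2572.
Arc elasticity E = %Δq/%Δp ≈ -0.5084/0.2572 ≈ -1.977.
|E| > 1: demand is elastic over this range.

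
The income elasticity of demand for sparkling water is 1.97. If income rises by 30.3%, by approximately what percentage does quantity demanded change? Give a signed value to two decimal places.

%ΔQ ≈ E × %ΔI = (1.97) × (30.3%) ≈ 59.69%.

59.69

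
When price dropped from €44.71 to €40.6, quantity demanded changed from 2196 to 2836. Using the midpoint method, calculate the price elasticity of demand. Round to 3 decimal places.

-2.640

%Δq = (2836 − 2196)/[(2196 + 2836)/2] = 640/2516 ≈ 0.2544.
%Δp = (40.6 − 44.71)/[(44.71 + 40.6)/2] = -4.11/42.655 ≈ -0.0964.
Arc elasticity E = %Δq/%Δp ≈ 0.2544/-0.0964 ≈ -2.640.
|E| > 1: demand is elastic over this range.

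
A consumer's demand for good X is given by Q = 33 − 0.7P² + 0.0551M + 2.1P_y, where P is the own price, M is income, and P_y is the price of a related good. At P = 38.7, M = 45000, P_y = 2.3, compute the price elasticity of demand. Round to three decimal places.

First evaluate Q: 33 − 0.7(38.7)² + 0.0551(45000) + 2.1(2.3) = 33 − 1048.383 + 2479.5 + 4.83 = 1468.947.
∂Q/∂P = −2·0.7·P = -54.18, so E_p = -54.18·(38.7/1468.947) ≈ -1.427.
|E_p| > 1: demand is elastic.

-1.427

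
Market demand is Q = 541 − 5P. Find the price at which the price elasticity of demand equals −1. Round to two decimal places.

For linear demand Q = a − bP, E = −bP/(a − bP). |E| = 1 ⇒ bP = a − bP ⇒ P = a/(2b).
P = 541/(2·5) = 54.10.

54.10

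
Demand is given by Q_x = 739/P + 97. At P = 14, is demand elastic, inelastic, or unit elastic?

At P = 14, Q_x = 149.7857.
dQ_x/dP = −739/P² = −3.7704.
Point elasticity E = (dQ_x/dP)·(P/Q_x) = -3.7704 × 14/149.7857 ≈ -0.352.
|E| ≈ 0.352 < 1, so demand is inelastic.

inelastic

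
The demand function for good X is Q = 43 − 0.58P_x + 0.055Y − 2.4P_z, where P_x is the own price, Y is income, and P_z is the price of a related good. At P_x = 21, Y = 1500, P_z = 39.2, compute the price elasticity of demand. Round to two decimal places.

-0.63

Evaluating quantity at (P_x, Y, P_z) gives Q = 43 − 0.58(21) + 0.055(1500) − 2.4(39.2) = 43 − 12.18 + 82.5 − 94.08 = 19.24.
∂Q/∂P_x = −0.58, so E_p = (−0.58)·(21/19.24) ≈ -0.63.
|E_p| < 1: demand is inelastic.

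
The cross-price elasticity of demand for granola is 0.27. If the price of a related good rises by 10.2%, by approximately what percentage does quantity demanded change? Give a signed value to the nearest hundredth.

%ΔQ ≈ E × %ΔP_y = (0.27) × (10.2%) ≈ 2.75%.

2.75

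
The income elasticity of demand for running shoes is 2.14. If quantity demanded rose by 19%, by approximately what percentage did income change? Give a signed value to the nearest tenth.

%ΔQ ≈ E × %ΔI ⇒ %ΔI = %ΔQ / E = (19%)/(2.14) ≈ 8.9%.

8.9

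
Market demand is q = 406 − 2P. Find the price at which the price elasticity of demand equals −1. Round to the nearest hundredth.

For linear demand q = a − bP, E = −bP/(a − bP). |E| = 1 ⇒ bP = a − bP ⇒ P = a/(2b).
P = 406/(2·2) = 101.50.

101.50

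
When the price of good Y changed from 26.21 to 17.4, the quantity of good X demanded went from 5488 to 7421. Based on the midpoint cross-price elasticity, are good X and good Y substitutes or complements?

%ΔQ_x = (7421 − 5488)/[(5488+7421)/2] = 1933/6454.5 ≈ 0.2995.
%ΔP_y = (17.4 − 26.21)/[(26.21+17.4)/2] ≈ -0.4040.
E_xy = 0.2995/-0.4040 ≈ -0.741.
E_xy < 0, so the goods are complements.

complements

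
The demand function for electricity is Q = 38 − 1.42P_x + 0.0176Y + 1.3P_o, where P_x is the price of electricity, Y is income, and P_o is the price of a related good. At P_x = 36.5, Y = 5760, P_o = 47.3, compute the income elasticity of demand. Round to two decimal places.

0.68

At the given point, Q = 38 − 1.42(36.5) + 0.0176(5760) + 1.3(47.3) = 38 − 51.83 + 101.376 + 61.49 = 149.036.
∂Q/∂Y = +0.0176, so E_I = 0.0176·(5760/149.036) ≈ 0.68.
E_I ∈ (0,1): normal good (necessity).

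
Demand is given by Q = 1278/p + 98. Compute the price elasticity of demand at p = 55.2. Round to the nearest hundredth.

-0.19

At p = 55.2, Q = 121.1522.
dQ/dp = −1278/p² = −0.4194.
Point elasticity E = (dQ/dp)·(p/Q) = -0.4194 × 55.2/121.1522 ≈ -0.19.
|E| < 1, so demand is inelastic at this price.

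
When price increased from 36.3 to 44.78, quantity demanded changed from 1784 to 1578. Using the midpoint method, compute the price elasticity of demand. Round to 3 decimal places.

-0.586

%ΔQ = (1578 − 1784)/[(1784 + 1578)/2] = -206/1681 ≈ -0.1225.
%Δp = (44.78 − 36.3)/[(36.3 + 44.78)/2] = 8.48/40.54 ≈ 0.2092.
Arc elasticity E = %ΔQ/%Δp ≈ -0.1225/0.2092 ≈ -0.586.
|E| < 1: demand is inelastic over this range.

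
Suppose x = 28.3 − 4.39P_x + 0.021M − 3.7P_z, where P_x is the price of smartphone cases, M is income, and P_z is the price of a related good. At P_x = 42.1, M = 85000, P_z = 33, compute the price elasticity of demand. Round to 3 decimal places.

First evaluate x: 28.3 − 4.39(42.1) + 0.021(85000) − 3.7(33) = 28.3 − 184.819 + 1785 − 122.1 = 1506.381.
∂x/∂P_x = −4.39, so E_p = (−4.39)·(42.1/1506.381) ≈ -0.123.
|E_p| < 1: demand is inelastic.

-0.123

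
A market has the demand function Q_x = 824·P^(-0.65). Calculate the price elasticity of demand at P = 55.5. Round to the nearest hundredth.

For a Cobb–Douglas (constant-elasticity) form Q_x = A·P^α·…, the elasticity with respect to P equals the exponent α at every point.
Here the exponent on P is -0.65, so the price elasticity of demand is -0.65.

-0.65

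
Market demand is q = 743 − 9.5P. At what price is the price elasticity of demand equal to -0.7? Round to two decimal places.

32.20

Set −bP/(a − bP) = −0.7 ⇒ bP = 0.7(a − bP) ⇒ bP(1+0.7) = 0.7·a.
P = 0.7·743/(9.5·1.7) ≈ 32.20.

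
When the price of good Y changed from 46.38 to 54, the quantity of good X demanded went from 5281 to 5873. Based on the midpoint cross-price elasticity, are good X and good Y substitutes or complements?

substitutes

%ΔQ_x = (5873 − 5281)/[(5281+5873)/2] = 592/5577 ≈ 0.1062.
%ΔP_y = (54 − 46.38)/[(46.38+54)/2] ≈ 0.1518.
E_xy = 0.1062/0.1518 ≈ 0.699.
E_xy > 0, so the goods are substitutes.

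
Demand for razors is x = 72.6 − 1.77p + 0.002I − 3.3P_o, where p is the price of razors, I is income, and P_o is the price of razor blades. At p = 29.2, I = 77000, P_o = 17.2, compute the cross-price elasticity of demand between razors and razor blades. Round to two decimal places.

At the given point, x = 72.6 − 1.77(29.2) + 0.002(77000) − 3.3(17.2) = 72.6 − 51.684 + 154 − 56.76 = 118.156.
∂x/∂P_o = −3.3, so E_xy = -3.3·(17.2/118.156) ≈ -0.48.
E_xy < 0: the goods are complements.

-0.48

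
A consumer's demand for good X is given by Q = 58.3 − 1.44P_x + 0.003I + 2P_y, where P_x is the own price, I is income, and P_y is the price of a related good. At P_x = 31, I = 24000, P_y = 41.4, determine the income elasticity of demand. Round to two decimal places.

First evaluate Q: 58.3 − 1.44(31) + 0.003(24000) + 2(41.4) = 58.3 − 44.64 + 72 + 82.8 = 168.46.
∂Q/∂I = +0.003, so E_I = 0.003·(24000/168.46) ≈ 0.43.
E_I ∈ (0,1): normal good (necessity).

0.43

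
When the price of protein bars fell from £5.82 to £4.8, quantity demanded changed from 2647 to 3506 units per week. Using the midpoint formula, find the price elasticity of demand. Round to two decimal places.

-1.45

%Δq = (3506 − 2647)/[(2647 + 3506)/2] = 859/3076.5 ≈ 0.2792.
%ΔP = (4.8 − 5.82)/[(5.82 + 4.8)/2] = -1.02/5.31 ≈ -0.1921.
Arc elasticity E = %Δq/%ΔP ≈ 0.2792/-0.1921 ≈ -1.45.
|E| > 1: demand is elastic over this range.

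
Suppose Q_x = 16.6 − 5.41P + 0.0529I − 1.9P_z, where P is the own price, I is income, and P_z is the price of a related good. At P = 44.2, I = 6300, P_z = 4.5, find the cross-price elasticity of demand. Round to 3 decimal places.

-0.084

First evaluate Q_x: 16.6 − 5.41(44.2) + 0.0529(6300) − 1.9(4.5) = 16.6 − 239.122 + 333.27 − 8.55 = 102.198.
∂Q_x/∂P_z = −1.9, so E_xy = -1.9·(4.5/102.198) ≈ -0.084.
E_xy < 0: the goods are complements.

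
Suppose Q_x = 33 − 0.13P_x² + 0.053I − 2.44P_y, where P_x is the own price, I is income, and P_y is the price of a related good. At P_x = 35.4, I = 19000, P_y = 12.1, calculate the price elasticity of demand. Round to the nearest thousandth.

-0.384

Q_x = 33 − 0.13(35.4)² + 0.053(19000) − 2.44(12.1) = 33 − 162.9108 + 1007 − 29.524 = 847.5652.
∂Q_x/∂P_x = −2·0.13·P_x = -9.204, so E_p = -9.204·(35.4/847.5652) ≈ -0.384.
|E_p| < 1: demand is inelastic.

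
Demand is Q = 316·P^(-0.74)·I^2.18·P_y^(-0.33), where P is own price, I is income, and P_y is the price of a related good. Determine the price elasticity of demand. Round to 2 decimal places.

For a Cobb–Douglas (constant-elasticity) form Q = A·P^α·…, the elasticity with respect to P equals the exponent α at every point.
Here the exponent on P is -0.74, so the price elasticity of demand is -0.74.

-0.74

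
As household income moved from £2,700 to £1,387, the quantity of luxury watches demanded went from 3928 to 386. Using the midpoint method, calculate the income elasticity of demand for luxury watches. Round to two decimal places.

%ΔQ = (386 − 3928)/[(3928+386)/2] = -3542/2157 ≈ -1.6421.
%ΔI = (1,387 − 2,700)/[(2,700+1,387)/2] = -1313/2043.5 ≈ -0.6425.
E_I = %ΔQ/%ΔI ≈ 2.56.
E_I > 1: normal good (luxury).

2.56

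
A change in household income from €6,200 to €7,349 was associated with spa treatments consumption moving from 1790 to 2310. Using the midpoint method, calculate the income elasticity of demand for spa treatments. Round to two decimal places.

%ΔQ = (2310 − 1790)/[(1790+2310)/2] = 520/2050 ≈ 0.2537.
%ΔM = (7,349 − 6,200)/[(6,200+7,349)/2] = 1149/6774.5 ≈ 0.1696.
E_I = %ΔQ/%ΔM ≈ 1.50.
E_I > 1: normal good (luxury).

1.50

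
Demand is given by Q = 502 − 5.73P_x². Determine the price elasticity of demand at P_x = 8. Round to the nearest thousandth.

At P_x = 8, Q = 135.28.
dQ/dP_x = −2·5.73·P_x = −91.68.
Point elasticity E = (dQ/dP_x)·(P_x/Q) = -91.68 × 8/135.28 ≈ -5.422.
|E| > 1, so demand is elastic at this price.

-5.422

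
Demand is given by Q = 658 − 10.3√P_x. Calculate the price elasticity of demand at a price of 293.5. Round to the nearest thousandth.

At P_x = 293.5, Q = 481.542.
dQ/dP_x = −10.3/(2√P_x) = −10.3/(2·17.1318).
Point elasticity E = (dQ/dP_x)·(P_x/Q) = -0.3006 × 293.5/481.542 ≈ -0.183.
|E| < 1, so demand is inelastic at this price.

-0.183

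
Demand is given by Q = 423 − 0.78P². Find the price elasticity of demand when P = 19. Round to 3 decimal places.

-3.982

At P = 19, Q = 141.42.
dQ/dP = −2·0.78·P = −29.64.
Point elasticity E = (dQ/dP)·(P/Q) = -29.64 × 19/141.42 ≈ -3.982.
|E| > 1, so demand is elastic at this price.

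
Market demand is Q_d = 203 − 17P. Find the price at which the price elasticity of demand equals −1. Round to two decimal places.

5.97

For linear demand Q_d = a − bP, E = −bP/(a − bP). |E| = 1 ⇒ bP = a − bP ⇒ P = a/(2b).
P = 203/(2·17) ≈ 5.97.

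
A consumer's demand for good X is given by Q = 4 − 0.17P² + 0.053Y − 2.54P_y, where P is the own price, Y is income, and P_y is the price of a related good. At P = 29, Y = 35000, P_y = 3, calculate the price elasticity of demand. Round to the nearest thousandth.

Substituting, Q = 4 − 0.17(29)² + 0.053(35000) − 2.54(3) = 4 − 142.97 + 1855 − 7.62 = 1708.41.
∂Q/∂P = −2·0.17·P = -9.86, so E_p = -9.86·(29/1708.41) ≈ -0.167.
|E_p| < 1: demand is inelastic.

-0.167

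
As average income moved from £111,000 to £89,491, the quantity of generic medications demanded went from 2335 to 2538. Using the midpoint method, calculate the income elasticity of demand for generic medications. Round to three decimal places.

-0.388

%ΔQ = (2538 − 2335)/[(2335+2538)/2] = 203/2436.5 ≈ 0.0833.
%ΔI = (89,491 − 111,000)/[(111,000+89,491)/2] = -21509/100245.5 ≈ -0.2146.
E_I = %ΔQ/%ΔI ≈ -0.388.
E_I < 0: inferior good.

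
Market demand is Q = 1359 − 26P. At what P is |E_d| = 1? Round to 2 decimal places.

26.13

For linear demand Q = a − bP, E = −bP/(a − bP). |E| = 1 ⇒ bP = a − bP ⇒ P = a/(2b).
P = 1359/(2·26) ≈ 26.13.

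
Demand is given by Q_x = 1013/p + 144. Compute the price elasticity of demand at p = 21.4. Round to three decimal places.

-0.247

At p = 21.4, Q_x = 191.3364.
dQ_x/dp = −1013/p² = −2.212.
Point elasticity E = (dQ_x/dp)·(p/Q_x) = -2.212 × 21.4/191.3364 ≈ -0.247.
|E| < 1, so demand is inelastic at this price.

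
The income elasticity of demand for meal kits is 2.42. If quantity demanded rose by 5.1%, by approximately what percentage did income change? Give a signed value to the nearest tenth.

%ΔQ ≈ E × %ΔI ⇒ %ΔI = %ΔQ / E = (5.1%)/(2.42) ≈ 2.1%.

2.1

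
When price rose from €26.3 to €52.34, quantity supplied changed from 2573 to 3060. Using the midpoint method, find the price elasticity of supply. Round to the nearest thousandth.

0.261

%Δq = (3060 − 2573)/[(2573 + 3060)/2] = 487/2816.5 ≈ 0.1729.
%Δp = (52.34 − 26.3)/[(26.3 + 52.34)/2] = 26.04/39.32 ≈ 0.6623.
Arc elasticity E = %Δq/%Δp ≈ 0.1729/0.6623 ≈ 0.261.
|E| < 1: supply is inelastic over this range.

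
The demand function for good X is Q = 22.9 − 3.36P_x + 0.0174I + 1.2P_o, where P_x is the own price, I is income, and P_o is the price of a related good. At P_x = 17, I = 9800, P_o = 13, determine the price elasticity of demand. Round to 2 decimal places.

Substituting, Q = 22.9 − 3.36(17) + 0.0174(9800) + 1.2(13) = 22.9 − 57.12 + 170.52 + 15.6 = 151.9.
∂Q/∂P_x = −3.36, so E_p = (−3.36)·(17/151.9) ≈ -0.38.
|E_p| < 1: demand is inelastic.

-0.38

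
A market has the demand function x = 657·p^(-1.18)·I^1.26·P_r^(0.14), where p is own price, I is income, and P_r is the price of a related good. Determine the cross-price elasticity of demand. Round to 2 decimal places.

For a Cobb–Douglas (constant-elasticity) form x = A·P_r^α·…, the elasticity with respect to P_r equals the exponent α at every point.
Here the exponent on P_r is 0.14, so the cross-price elasticity of demand is 0.14.

0.14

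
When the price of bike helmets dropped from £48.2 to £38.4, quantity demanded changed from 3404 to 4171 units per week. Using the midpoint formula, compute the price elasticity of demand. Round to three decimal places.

%ΔQ = (4171 − 3404)/[(3404 + 4171)/2] = 767/3787.5 ≈ 0.2025.
%Δp = (38.4 − 48.2)/[(48.2 + 38.4)/2] = -9.8/43.3 ≈ -0.2263.
Arc elasticity E = %ΔQ/%Δp ≈ 0.2025/-0.2263 ≈ -0.895.
|E| < 1: demand is inelastic over this range.

-0.895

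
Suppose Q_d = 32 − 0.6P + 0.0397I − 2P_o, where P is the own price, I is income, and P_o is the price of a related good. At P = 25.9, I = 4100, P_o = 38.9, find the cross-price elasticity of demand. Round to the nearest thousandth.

Substituting, Q_d = 32 − 0.6(25.9) + 0.0397(4100) − 2(38.9) = 32 − 15.54 + 162.77 − 77.8 = 101.43.
∂Q_d/∂P_o = −2, so E_xy = -2·(38.9/101.43) ≈ -0.767.
E_xy < 0: the goods are complements.

-0.767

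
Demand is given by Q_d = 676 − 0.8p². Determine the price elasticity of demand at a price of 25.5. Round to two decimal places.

-6.68

At p = 25.5, Q_d = 155.8.
dQ_d/dp = −2·0.8·p = −40.8.
Point elasticity E = (dQ_d/dp)·(p/Q_d) = -40.8 × 25.5/155.8 ≈ -6.68.
|E| > 1, so demand is elastic at this price.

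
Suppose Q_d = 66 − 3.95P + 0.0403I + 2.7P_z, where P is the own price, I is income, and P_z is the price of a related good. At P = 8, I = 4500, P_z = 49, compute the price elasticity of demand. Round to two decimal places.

Q_d = 66 − 3.95(8) + 0.0403(4500) + 2.7(49) = 66 − 31.6 + 181.35 + 132.3 = 348.05.
∂Q_d/∂P = −3.95, so E_p = (−3.95)·(8/348.05) ≈ -0.09.
|E_p| < 1: demand is inelastic.

-0.09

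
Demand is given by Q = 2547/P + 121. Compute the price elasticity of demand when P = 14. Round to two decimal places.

At P = 14, Q = 302.9286.
dQ/dP = −2547/P² = −12.9949.
Point elasticity E = (dQ/dP)·(P/Q) = -12.9949 × 14/302.9286 ≈ -0.60.
|E| < 1, so demand is inelastic at this price.

-0.60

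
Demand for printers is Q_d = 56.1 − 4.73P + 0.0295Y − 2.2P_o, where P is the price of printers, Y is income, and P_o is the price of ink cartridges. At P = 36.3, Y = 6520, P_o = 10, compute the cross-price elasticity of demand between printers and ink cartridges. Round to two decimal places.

First evaluate Q_d: 56.1 − 4.73(36.3) + 0.0295(6520) − 2.2(10) = 56.1 − 171.699 + 192.34 − 22 = 54.741.
∂Q_d/∂P_o = −2.2, so E_xy = -2.2·(10/54.741) ≈ -0.40.
E_xy < 0: the goods are complements.

-0.40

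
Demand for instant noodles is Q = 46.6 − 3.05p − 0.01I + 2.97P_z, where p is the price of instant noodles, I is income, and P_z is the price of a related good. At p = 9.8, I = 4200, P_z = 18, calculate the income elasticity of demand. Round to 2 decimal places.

Evaluating quantity at (p, I, P_z) gives Q = 46.6 − 3.05(9.8) − 0.01(4200) + 2.97(18) = 46.6 − 29.89 − 42 + 53.46 = 28.17.
∂Q/∂I = −0.01, so E_I = -0.01·(4200/28.17) ≈ -1.49.
E_I < 0: inferior good.

-1.49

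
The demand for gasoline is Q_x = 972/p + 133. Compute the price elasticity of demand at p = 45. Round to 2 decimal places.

-0.14

At p = 45, Q_x = 154.6.
dQ_x/dp = −972/p² = −0.48.
Point elasticity E = (dQ_x/dp)·(p/Q_x) = -0.48 × 45/154.6 ≈ -0.14.
|E| < 1, so demand is inelastic at this price.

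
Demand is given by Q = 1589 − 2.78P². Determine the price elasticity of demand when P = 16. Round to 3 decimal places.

-1.622

At P = 16, Q = 877.32.
dQ/dP = −2·2.78·P = −88.96.
Point elasticity E = (dQ/dP)·(P/Q) = -88.96 × 16/877.32 ≈ -1.622.
|E| > 1, so demand is elastic at this price.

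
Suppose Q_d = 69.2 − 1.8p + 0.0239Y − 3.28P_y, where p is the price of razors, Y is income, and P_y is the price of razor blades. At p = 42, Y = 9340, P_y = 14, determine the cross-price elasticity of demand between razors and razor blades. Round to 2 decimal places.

-0.27

At the given point, Q_d = 69.2 − 1.8(42) + 0.0239(9340) − 3.28(14) = 69.2 − 75.6 + 223.226 − 45.92 = 170.906.
∂Q_d/∂P_y = −3.28, so E_xy = -3.28·(14/170.906) ≈ -0.27.
E_xy < 0: the goods are complements.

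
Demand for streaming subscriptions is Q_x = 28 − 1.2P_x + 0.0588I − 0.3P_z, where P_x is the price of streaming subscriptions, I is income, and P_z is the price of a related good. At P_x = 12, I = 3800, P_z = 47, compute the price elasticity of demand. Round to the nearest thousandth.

-0.065

First evaluate Q_x: 28 − 1.2(12) + 0.0588(3800) − 0.3(47) = 28 − 14.4 + 223.44 − 14.1 = 222.94.
∂Q_x/∂P_x = −1.2, so E_p = (−1.2)·(12/222.94) ≈ -0.065.
|E_p| < 1: demand is inelastic.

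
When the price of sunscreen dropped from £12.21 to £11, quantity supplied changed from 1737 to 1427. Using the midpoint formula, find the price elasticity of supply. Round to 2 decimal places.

%ΔQ = (1427 − 1737)/[(1737 + 1427)/2] = -310/1582 ≈ -0.1960.
%Δp = (11 − 12.21)/[(12.21 + 11)/2] = -1.21/11.605 ≈ -0.1043.
Arc elasticity E = %ΔQ/%Δp ≈ -0.1960/-0.1043 ≈ 1.88.
|E| > 1: supply is elastic over this range.

1.88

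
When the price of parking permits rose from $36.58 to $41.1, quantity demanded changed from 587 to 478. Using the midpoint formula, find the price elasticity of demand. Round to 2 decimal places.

-1.76

%Δq = (478 − 587)/[(587 + 478)/2] = -109/532.5 ≈ -0.2047.
%Δp = (41.1 − 36.58)/[(36.58 + 41.1)/2] = 4.52/38.84 ≈ 0.1164.
Arc elasticity E = %Δq/%Δp ≈ -0.2047/0.1164 ≈ -1.76.
|E| > 1: demand is elastic over this range.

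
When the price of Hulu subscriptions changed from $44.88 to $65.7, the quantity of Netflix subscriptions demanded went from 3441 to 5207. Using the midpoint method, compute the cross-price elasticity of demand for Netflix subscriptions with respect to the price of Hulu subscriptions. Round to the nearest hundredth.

%ΔQ_x = (5207 − 3441)/[(3441+5207)/2] = 1766/4324 ≈ 0.4084.
%ΔP_y = (65.7 − 44.88)/[(44.88+65.7)/2] ≈ 0.3766.
E_xy = 0.4084/0.3766 ≈ 1.08.
E_xy > 0, so Netflix subscriptions and Hulu subscriptions are substitutes.

1.08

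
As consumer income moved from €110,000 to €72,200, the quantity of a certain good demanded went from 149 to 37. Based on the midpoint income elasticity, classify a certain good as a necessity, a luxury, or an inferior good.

luxury

%ΔQ = (37 − 149)/[(149+37)/2] = -112/93 ≈ -1.2043.
%ΔY = (72,200 − 110,000)/[(110,000+72,200)/2] = -37800/91100 ≈ -0.4149.
E_I = %ΔQ/%ΔY ≈ 2.902.
E_I > 1: normal good (luxury).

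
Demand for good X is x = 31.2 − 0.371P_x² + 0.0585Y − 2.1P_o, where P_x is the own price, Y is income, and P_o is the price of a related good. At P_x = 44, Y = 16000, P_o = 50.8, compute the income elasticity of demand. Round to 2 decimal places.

First evaluate x: 31.2 − 0.371(44)² + 0.0585(16000) − 2.1(50.8) = 31.2 − 718.256 + 936 − 106.68 = 142.264.
∂x/∂Y = +0.0585, so E_I = 0.0585·(16000/142.264) ≈ 6.58.
E_I > 1: normal good (luxury).

6.58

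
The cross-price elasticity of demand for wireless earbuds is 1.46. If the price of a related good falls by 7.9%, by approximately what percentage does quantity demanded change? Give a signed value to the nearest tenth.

-11.5

%ΔQ ≈ E × %ΔP_y = (1.46) × (-7.9%) ≈ -11.5%.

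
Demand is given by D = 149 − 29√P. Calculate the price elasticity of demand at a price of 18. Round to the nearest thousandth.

At P = 18, D = 25.9634.
dD/dP = −29/(2√P) = −29/(2·4.2426).
Point elasticity E = (dD/dP)·(P/D) = -3.4177 × 18/25.9634 ≈ -2.369.
|E| > 1, so demand is elastic at this price.

-2.369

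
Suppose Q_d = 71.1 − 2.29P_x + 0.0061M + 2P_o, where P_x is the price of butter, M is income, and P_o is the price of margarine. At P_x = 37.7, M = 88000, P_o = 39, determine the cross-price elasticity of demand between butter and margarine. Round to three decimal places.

0.130

Evaluating quantity at (P_x, M, P_o) gives Q_d = 71.1 − 2.29(37.7) + 0.0061(88000) + 2(39) = 71.1 − 86.333 + 536.8 + 78 = 599.567.
∂Q_d/∂P_o = +2, so E_xy = 2·(39/599.567) ≈ 0.130.
E_xy > 0: the goods are substitutes.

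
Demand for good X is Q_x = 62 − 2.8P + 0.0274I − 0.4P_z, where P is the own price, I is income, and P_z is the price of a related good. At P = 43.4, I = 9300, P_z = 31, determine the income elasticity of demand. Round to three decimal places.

Substituting, Q_x = 62 − 2.8(43.4) + 0.0274(9300) − 0.4(31) = 62 − 121.52 + 254.82 − 12.4 = 182.9.
∂Q_x/∂I = +0.0274, so E_I = 0.0274·(9300/182.9) ≈ 1.393.
E_I > 1: normal good (luxury).

1.393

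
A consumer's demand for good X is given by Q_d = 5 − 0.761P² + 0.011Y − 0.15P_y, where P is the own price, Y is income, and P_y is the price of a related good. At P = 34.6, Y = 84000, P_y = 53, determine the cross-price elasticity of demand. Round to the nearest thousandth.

-0.794

First evaluate Q_d: 5 − 0.761(34.6)² + 0.011(84000) − 0.15(53) = 5 − 911.0388 + 924 − 7.95 = 10.0112.
∂Q_d/∂P_y = −0.15, so E_xy = -0.15·(53/10.0112) ≈ -0.794.
E_xy < 0: the goods are complements.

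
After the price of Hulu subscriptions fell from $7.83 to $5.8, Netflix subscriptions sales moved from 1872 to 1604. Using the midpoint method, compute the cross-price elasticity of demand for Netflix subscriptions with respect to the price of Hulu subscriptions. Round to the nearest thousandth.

0.518

%ΔQ_x = (1604 − 1872)/[(1872+1604)/2] = -268/1738 ≈ -0.1542.
%ΔP_y = (5.8 − 7.83)/[(7.83+5.8)/2] ≈ -0.2979.
E_xy = -0.1542/-0.2979 ≈ 0.518.
E_xy > 0, so Netflix subscriptions and Hulu subscriptions are substitutes.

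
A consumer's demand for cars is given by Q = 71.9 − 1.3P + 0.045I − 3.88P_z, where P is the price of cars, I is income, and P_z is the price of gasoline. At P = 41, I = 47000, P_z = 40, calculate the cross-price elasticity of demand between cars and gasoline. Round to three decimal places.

-0.078

Q = 71.9 − 1.3(41) + 0.045(47000) − 3.88(40) = 71.9 − 53.3 + 2115 − 155.2 = 1978.4.
∂Q/∂P_z = −3.88, so E_xy = -3.88·(40/1978.4) ≈ -0.078.
E_xy < 0: the goods are complements.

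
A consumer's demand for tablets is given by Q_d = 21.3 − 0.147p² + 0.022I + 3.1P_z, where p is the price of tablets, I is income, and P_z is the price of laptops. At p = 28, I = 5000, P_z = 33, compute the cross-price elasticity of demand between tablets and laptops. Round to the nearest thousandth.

Evaluating quantity at (p, I, P_z) gives Q_d = 21.3 − 0.147(28)² + 0.022(5000) + 3.1(33) = 21.3 − 115.248 + 110 + 102.3 = 118.352.
∂Q_d/∂P_z = +3.1, so E_xy = 3.1·(33/118.352) ≈ 0.864.
E_xy > 0: the goods are substitutes.

0.864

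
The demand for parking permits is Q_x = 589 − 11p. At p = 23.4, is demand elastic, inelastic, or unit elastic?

inelastic

At p = 23.4, Q_x = 331.6.
dQ_x/dp = −11.
Point elasticity E = (dQ_x/dp)·(p/Q_x) = -11 × 23.4/331.6 ≈ -0.776.
|E| ≈ 0.776 < 1, so demand is inelastic.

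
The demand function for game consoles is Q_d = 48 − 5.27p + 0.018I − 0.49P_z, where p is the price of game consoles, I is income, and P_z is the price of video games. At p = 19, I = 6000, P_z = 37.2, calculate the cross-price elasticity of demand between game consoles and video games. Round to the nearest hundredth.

-0.48

At the given point, Q_d = 48 − 5.27(19) + 0.018(6000) − 0.49(37.2) = 48 − 100.13 + 108 − 18.228 = 37.642.
∂Q_d/∂P_z = −0.49, so E_xy = -0.49·(37.2/37.642) ≈ -0.48.
E_xy < 0: the goods are complements.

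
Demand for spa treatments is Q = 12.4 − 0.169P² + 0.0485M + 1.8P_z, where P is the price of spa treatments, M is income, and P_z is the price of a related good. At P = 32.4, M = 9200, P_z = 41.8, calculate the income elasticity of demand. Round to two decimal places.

1.25

First evaluate Q: 12.4 − 0.169(32.4)² + 0.0485(9200) + 1.8(41.8) = 12.4 − 177.4094 + 446.2 + 75.24 = 356.4306.
∂Q/∂M = +0.0485, so E_I = 0.0485·(9200/356.4306) ≈ 1.25.
E_I > 1: normal good (luxury).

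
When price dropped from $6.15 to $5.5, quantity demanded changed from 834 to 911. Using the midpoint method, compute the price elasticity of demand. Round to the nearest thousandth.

%ΔQ = (911 − 834)/[(834 + 911)/2] = 77/872.5 ≈ 0.0883.
%ΔP = (5.5 − 6.15)/[(6.15 + 5.5)/2] = -0.65/5.825 ≈ -0.1116.
Arc elasticity E = %ΔQ/%ΔP ≈ 0.0883/-0.1116 ≈ -0.791.
|E| < 1: demand is inelastic over this range.

-0.791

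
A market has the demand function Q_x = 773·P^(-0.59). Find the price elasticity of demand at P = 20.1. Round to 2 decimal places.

For a Cobb–Douglas (constant-elasticity) form Q_x = A·P^α·…, the elasticity with respect to P equals the exponent α at every point.
Here the exponent on P is -0.59, so the price elasticity of demand is -0.59.

-0.59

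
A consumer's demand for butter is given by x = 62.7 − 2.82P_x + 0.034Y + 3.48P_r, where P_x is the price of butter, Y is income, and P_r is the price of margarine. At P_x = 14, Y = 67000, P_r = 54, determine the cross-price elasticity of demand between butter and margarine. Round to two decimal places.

0.08

Substituting, x = 62.7 − 2.82(14) + 0.034(67000) + 3.48(54) = 62.7 − 39.48 + 2278 + 187.92 = 2489.14.
∂x/∂P_r = +3.48, so E_xy = 3.48·(54/2489.14) ≈ 0.08.
E_xy > 0: the goods are substitutes.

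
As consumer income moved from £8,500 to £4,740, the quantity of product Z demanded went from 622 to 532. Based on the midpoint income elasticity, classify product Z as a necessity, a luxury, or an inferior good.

%ΔQ = (532 − 622)/[(622+532)/2] = -90/577 ≈ -0.1560.
%ΔM = (4,740 − 8,500)/[(8,500+4,740)/2] = -3760/6620 ≈ -0.5680.
E_I = %ΔQ/%ΔM ≈ 0.275.
E_I ∈ (0,1): normal good (necessity).

necessity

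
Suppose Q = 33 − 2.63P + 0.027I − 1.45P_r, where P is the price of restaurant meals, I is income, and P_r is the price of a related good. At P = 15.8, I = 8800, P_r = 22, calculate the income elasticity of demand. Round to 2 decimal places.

1.21

Evaluating quantity at (P, I, P_r) gives Q = 33 − 2.63(15.8) + 0.027(8800) − 1.45(22) = 33 − 41.554 + 237.6 − 31.9 = 197.146.
∂Q/∂I = +0.027, so E_I = 0.027·(8800/197.146) ≈ 1.21.
E_I > 1: normal good (luxury).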